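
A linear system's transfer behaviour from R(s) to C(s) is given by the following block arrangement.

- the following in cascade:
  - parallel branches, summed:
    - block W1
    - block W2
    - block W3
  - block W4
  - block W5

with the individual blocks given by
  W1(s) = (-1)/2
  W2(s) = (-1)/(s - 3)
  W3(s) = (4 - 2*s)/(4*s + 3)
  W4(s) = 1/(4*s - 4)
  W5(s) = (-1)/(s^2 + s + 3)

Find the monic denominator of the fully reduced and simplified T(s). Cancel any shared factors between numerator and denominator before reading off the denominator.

[1] combine W1, W2, W3 in parallel: (-8*s^2 + 21*s - 21)/(8*s^2 - 18*s - 18)
[2] combine (W1+W2+W3), W4, W5 in series: (8*s^2 - 21*s + 21)/(32*s^5 - 72*s^4 - 8*s^3 - 240*s^2 + 72*s + 216)
No further cancellation is possible in the step-2 result, so that is T(s). Its denominator becomes monic after dividing by the leading coefficient 32.

Therefore the answer is s^5 - 9*s^4/4 - s^3/4 - 15*s^2/2 + 9*s/4 + 27/4.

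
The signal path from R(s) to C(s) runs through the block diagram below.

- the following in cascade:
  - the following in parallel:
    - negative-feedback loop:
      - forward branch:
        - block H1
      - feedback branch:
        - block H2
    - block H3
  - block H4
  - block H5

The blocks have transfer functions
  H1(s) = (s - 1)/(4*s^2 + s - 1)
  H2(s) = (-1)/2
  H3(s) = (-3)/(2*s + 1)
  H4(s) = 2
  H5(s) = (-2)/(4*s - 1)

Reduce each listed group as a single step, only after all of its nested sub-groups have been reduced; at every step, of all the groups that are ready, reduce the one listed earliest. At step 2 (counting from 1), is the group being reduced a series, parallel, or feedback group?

[1] apply the feedback formula to H1, H2
[2] combine [H1/(1+H1*H2)], H3 in parallel
[3] series reduction of ([H1/(1+H1*H2)]+H3), H4, H5
Step 2: parallel.

Answer: parallel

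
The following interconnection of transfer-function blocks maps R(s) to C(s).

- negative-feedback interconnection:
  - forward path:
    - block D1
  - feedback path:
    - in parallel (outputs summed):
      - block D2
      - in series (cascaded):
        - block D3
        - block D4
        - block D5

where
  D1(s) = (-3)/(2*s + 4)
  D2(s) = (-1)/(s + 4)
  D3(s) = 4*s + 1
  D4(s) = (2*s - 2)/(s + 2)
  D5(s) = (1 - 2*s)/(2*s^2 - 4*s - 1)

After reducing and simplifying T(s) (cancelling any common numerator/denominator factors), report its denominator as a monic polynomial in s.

First reduce the diagram to T(s).

Step 1 - reduce the series chain D3, D4, D5; result (-16*s^3 + 20*s^2 - 2*s - 2)/(2*s^3 - 9*s - 2)
Step 2 - sum the parallel branches D2, (D3*D4*D5); result (-16*s^4 - 46*s^3 + 78*s^2 - s - 6)/(2*s^4 + 8*s^3 - 9*s^2 - 38*s - 8)
Step 3 - feedback reduction of D1, (D2+(D3*D4*D5)); result (-6*s^4 - 24*s^3 + 27*s^2 + 114*s + 24)/(4*s^5 + 72*s^4 + 152*s^3 - 346*s^2 - 165*s - 14)
Step 3 gives the fully reduced T(s), with no common factor left to cancel. The denominator's leading coefficient is 4, so divide each of its coefficients by 4 to get the monic form.

Answer: s^5 + 18*s^4 + 38*s^3 - 173*s^2/2 - 165*s/4 - 7/2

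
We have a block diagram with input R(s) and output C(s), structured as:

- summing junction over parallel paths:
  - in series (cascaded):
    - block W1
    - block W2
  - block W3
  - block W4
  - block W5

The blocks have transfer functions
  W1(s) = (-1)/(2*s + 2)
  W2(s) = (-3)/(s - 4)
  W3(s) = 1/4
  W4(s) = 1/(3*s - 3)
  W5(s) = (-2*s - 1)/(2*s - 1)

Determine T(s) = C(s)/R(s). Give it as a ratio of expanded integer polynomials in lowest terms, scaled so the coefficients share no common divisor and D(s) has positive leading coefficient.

First reduce the diagram to T(s).

Step 1: series reduction of W1, W2 = 3/(2*s^2 - 6*s - 8)
Step 2: sum the parallel branches (W1*W2), W3, W4, W5; the result is T(s) itself (integer coefficients, no common factor, positive leading denominator coefficient)

Answer: (-18*s^4 + 65*s^3 + 86*s^2 - 131*s - 26)/(24*s^4 - 108*s^3 + 24*s^2 + 108*s - 48)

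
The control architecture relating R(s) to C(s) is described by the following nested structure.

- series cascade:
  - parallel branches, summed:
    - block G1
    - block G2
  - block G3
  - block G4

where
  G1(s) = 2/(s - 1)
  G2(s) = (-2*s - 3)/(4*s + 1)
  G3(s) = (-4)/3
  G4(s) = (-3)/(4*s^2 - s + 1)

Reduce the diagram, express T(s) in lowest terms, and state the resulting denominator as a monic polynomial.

1. combine G1, G2 in parallel, giving (-2*s^2 + 7*s + 5)/(4*s^2 - 3*s - 1)
2. cascade (G1+G2), G3, G4, giving (-8*s^2 + 28*s + 20)/(16*s^4 - 16*s^3 + 3*s^2 - 2*s - 1)
The result of step 2 is T(s) in lowest terms. Its denominator has leading coefficient 16; dividing the denominator through by 16 makes it monic.

Final answer: s^4 - s^3 + 3*s^2/16 - s/8 - 1/16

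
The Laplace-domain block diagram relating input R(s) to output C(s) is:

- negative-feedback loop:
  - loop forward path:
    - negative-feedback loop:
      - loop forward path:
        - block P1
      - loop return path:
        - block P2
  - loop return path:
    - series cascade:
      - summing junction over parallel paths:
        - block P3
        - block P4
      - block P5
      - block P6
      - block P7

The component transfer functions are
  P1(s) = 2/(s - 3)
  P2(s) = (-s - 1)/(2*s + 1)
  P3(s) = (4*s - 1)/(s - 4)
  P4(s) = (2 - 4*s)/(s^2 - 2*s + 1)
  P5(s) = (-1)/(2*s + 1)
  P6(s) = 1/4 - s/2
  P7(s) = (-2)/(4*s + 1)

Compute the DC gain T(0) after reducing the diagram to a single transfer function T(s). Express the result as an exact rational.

First reduce the diagram to T(s).

(1) collapse the loop (P1 forward, P2 return), giving (4*s + 2)/(2*s^2 - 7*s - 5)
(2) combine P3, P4 in parallel, giving (4*s^3 - 13*s^2 + 24*s - 9)/(s^3 - 6*s^2 + 9*s - 4)
(3) cascade (P3+P4), P5, P6, P7, giving (-8*s^4 + 30*s^3 - 61*s^2 + 42*s - 9)/(16*s^5 - 84*s^4 + 74*s^3 + 32*s^2 - 30*s - 8)
(4) reduce the feedback loop with forward [P1/(1+P1*P2)] and return ((P3+P4)*P5*P6*P7), giving (16*s^5 - 84*s^4 + 74*s^3 + 32*s^2 - 30*s - 8)/(8*s^6 - 74*s^5 + 193*s^4 - 79*s^3 - 170*s^2 + 105*s + 11)
DC gain: substitute s = 0 into T(s) from step 4: T(0) = -8/11.

Answer: -8/11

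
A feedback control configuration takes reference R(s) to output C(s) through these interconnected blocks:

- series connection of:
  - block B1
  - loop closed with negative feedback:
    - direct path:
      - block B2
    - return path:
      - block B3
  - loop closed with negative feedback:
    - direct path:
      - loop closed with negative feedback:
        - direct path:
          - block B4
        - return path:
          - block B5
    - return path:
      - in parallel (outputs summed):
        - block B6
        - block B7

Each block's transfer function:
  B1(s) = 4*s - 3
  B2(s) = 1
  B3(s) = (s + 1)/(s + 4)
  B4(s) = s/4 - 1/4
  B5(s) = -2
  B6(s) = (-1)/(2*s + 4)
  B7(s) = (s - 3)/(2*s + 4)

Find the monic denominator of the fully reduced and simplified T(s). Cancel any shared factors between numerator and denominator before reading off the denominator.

Step 1: reduce the feedback loop with forward B2 and return B3 -> (s + 4)/(2*s + 5)
Step 2: feedback reduction of B4, B5 -> (1 - s)/(2*s - 6)
Step 3: parallel reduction of B6, B7 -> (s - 4)/(2*s + 4)
Step 4: reduce the feedback loop with forward [B4/(1+B4*B5)] and return (B6+B7) -> (-2*s^2 - 2*s + 4)/(3*s^2 + s - 28)
Step 5: combine B1, [B2/(1+B2*B3)], [[B4/(1+B4*B5)]/(1+[B4/(1+B4*B5)]*(B6+B7))] in series -> (-8*s^4 - 34*s^3 + 14*s^2 + 76*s - 48)/(6*s^3 + 17*s^2 - 51*s - 140)
No further cancellation is possible in the step-5 result, so that is T(s). Its denominator becomes monic after dividing by the leading coefficient 6.

Answer: s^3 + 17*s^2/6 - 17*s/2 - 70/3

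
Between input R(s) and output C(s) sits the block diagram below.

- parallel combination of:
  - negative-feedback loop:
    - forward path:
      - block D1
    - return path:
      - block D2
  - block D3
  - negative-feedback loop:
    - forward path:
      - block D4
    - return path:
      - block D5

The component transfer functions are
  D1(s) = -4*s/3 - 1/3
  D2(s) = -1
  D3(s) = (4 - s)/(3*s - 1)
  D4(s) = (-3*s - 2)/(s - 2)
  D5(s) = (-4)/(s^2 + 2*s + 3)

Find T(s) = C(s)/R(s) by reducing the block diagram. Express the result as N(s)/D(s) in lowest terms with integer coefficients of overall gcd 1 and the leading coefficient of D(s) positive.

[1] reduce the feedback loop with forward D1 and return D2 = (-4*s - 1)/(4*s + 4)
[2] reduce the feedback loop with forward D4 and return D5 = (-3*s^3 - 8*s^2 - 13*s - 6)/(s^3 + 11*s + 2)
[3] reduce the parallel group [D1/(1+D1*D2)], D3, [D4/(1+D4*D5)], giving the overall T(s)

Final answer: (-52*s^5 - 107*s^4 - 367*s^3 - 33*s^2 + 217*s + 58)/(12*s^5 + 8*s^4 + 128*s^3 + 112*s^2 - 28*s - 8)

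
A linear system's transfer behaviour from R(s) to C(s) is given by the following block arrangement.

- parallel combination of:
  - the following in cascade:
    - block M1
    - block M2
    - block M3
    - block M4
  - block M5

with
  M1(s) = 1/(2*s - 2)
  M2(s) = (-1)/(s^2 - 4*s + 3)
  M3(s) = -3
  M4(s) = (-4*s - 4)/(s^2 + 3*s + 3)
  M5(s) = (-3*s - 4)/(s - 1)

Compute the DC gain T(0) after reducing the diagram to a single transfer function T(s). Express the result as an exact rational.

1. cascade M1, M2, M3, M4 gives (-6*s - 6)/(s^5 - 2*s^4 - 5*s^3 + 3*s^2 + 12*s - 9)
2. combine (M1*M2*M3*M4), M5 in parallel gives (-3*s^5 - s^4 + 22*s^3 + 33*s^2 - 21*s - 42)/(s^5 - 2*s^4 - 5*s^3 + 3*s^2 + 12*s - 9)
Step 2 gives the overall T(s). Then T(0) = -42/(-9) = 14/3.

Therefore the answer is 14/3.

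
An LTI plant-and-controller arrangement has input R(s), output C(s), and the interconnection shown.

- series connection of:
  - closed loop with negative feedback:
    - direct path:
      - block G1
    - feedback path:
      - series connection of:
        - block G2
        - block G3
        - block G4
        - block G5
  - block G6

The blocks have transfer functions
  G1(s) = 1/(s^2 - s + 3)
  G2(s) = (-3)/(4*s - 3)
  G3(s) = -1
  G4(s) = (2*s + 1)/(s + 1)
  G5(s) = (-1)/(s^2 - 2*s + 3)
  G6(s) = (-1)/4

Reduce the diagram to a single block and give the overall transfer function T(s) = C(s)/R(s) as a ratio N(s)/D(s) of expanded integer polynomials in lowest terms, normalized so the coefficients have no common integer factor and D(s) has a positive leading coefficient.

[1] reduce the series chain G2, G3, G4, G5 gives (-6*s - 3)/(4*s^4 - 7*s^3 + 7*s^2 + 9*s - 9)
[2] reduce the feedback loop with forward G1 and return (G2*G3*G4*G5) gives (4*s^4 - 7*s^3 + 7*s^2 + 9*s - 9)/(4*s^6 - 11*s^5 + 26*s^4 - 19*s^3 + 3*s^2 + 30*s - 30)
[3] cascade [G1/(1+G1*(G2*G3*G4*G5))], G6: this yields T(s), and no further normalization is needed

Final answer: (-4*s^4 + 7*s^3 - 7*s^2 - 9*s + 9)/(16*s^6 - 44*s^5 + 104*s^4 - 76*s^3 + 12*s^2 + 120*s - 120)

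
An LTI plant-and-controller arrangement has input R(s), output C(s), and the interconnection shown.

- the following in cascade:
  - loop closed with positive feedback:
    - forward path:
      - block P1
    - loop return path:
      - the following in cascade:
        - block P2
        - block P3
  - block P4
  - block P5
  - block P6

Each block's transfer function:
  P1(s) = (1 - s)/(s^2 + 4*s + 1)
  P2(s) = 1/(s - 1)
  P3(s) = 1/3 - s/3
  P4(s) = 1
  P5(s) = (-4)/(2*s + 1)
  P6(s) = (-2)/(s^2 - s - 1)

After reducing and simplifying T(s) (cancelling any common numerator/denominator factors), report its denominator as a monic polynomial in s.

Step 1. reduce the series chain P2, P3, giving (-1)/3
Step 2. apply the feedback formula to P1, (P2*P3), giving (3 - 3*s)/(3*s^2 + 11*s + 4)
Step 3. series reduction of [P1/(1-P1*(P2*P3))], P4, P5, P6, giving (24 - 24*s)/(6*s^5 + 19*s^4 - 12*s^3 - 40*s^2 - 23*s - 4)
Step 3 gives the fully reduced T(s), with no common factor left to cancel. The denominator's leading coefficient is 6, so divide each of its coefficients by 6 to get the monic form.

Answer: s^5 + 19*s^4/6 - 2*s^3 - 20*s^2/3 - 23*s/6 - 2/3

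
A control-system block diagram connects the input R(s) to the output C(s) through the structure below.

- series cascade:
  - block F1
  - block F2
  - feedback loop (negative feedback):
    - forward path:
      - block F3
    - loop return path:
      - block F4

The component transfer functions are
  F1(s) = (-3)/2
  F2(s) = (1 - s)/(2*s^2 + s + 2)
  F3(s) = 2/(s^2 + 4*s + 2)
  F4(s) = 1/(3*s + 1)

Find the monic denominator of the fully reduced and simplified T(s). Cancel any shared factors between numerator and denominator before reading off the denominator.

Step 1. collapse the loop (F3 forward, F4 return) = (6*s + 2)/(3*s^3 + 13*s^2 + 10*s + 4)
Step 2. series reduction of F1, F2, [F3/(1+F3*F4)] = (9*s^2 - 6*s - 3)/(6*s^5 + 29*s^4 + 39*s^3 + 44*s^2 + 24*s + 8)
No further cancellation is possible in the step-2 result, so that is T(s). Its denominator becomes monic after dividing by the leading coefficient 6.

Therefore the answer is s^5 + 29*s^4/6 + 13*s^3/2 + 22*s^2/3 + 4*s + 4/3.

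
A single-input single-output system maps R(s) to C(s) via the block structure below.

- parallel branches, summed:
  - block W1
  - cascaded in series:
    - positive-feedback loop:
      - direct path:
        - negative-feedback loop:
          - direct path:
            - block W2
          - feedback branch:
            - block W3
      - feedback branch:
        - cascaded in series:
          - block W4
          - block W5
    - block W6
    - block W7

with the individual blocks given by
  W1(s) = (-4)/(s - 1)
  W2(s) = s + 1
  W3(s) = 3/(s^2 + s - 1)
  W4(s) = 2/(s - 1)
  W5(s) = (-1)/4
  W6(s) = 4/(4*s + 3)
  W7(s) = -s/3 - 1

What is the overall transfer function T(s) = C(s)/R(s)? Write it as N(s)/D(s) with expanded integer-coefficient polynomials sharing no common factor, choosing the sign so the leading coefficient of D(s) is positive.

Reducing step by step:

[1] collapse the loop (W2 forward, W3 return), giving (s^3 + 2*s^2 - 1)/(s^2 + 4*s + 2)
[2] series reduction of W4, W5, giving (-1)/(2*s - 2)
[3] collapse the loop ([W2/(1+W2*W3)] forward, (W4*W5) return), giving (2*s^4 + 2*s^3 - 4*s^2 - 2*s + 2)/(3*s^3 + 8*s^2 - 4*s - 5)
[4] cascade [[W2/(1+W2*W3)]/(1-[W2/(1+W2*W3)]*(W4*W5))], W6, W7, giving (-8*s^5 - 32*s^4 - 8*s^3 + 56*s^2 + 16*s - 24)/(36*s^4 + 123*s^3 + 24*s^2 - 96*s - 45)
[5] parallel reduction of W1, ([[W2/(1+W2*W3)]/(1-[W2/(1+W2*W3)]*(W4*W5))]*W6*W7): this yields T(s), and no further normalization is needed

Answer: (-8*s^6 - 24*s^5 - 120*s^4 - 428*s^3 - 136*s^2 + 344*s + 204)/(36*s^5 + 87*s^4 - 99*s^3 - 120*s^2 + 51*s + 45)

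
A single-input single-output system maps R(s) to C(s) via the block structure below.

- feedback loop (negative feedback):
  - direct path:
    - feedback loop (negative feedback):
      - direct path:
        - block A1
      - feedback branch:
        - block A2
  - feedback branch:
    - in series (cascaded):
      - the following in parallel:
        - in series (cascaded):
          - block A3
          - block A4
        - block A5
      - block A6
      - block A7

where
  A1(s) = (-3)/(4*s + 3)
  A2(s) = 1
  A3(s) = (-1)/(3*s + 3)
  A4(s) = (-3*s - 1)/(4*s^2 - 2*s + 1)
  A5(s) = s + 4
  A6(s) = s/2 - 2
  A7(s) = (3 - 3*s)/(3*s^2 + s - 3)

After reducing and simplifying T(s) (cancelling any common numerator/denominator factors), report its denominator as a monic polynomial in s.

Step 1 - close the feedback loop around A1, A2: (-3)/(4*s)
Step 2 - cascade A3, A4: (3*s + 1)/(12*s^3 + 6*s^2 - 3*s + 3)
Step 3 - add (A3*A4), A5 (parallel): (12*s^4 + 54*s^3 + 21*s^2 - 6*s + 13)/(12*s^3 + 6*s^2 - 3*s + 3)
Step 4 - multiply ((A3*A4)+A5), A6, A7 (series): (-12*s^6 + 6*s^5 + 201*s^4 - 105*s^3 - 127*s^2 + 89*s - 52)/(24*s^5 + 20*s^4 - 26*s^3 - 8*s^2 + 8*s - 6)
Step 5 - close the feedback loop around [A1/(1+A1*A2)], (((A3*A4)+A5)*A6*A7): (-72*s^5 - 60*s^4 + 78*s^3 + 24*s^2 - 24*s + 18)/(132*s^6 + 62*s^5 - 707*s^4 + 283*s^3 + 413*s^2 - 291*s + 156)
The result of step 5 is T(s) in lowest terms. Its denominator has leading coefficient 132; dividing the denominator through by 132 makes it monic.

Final answer: s^6 + 31*s^5/66 - 707*s^4/132 + 283*s^3/132 + 413*s^2/132 - 97*s/44 + 13/11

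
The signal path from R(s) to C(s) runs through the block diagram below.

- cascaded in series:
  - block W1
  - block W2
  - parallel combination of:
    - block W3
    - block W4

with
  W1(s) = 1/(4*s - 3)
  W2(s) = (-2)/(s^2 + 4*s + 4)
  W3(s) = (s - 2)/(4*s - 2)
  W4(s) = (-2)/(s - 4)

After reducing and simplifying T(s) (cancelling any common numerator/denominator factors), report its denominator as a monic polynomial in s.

1. sum the parallel branches W3, W4 -> (s^2 - 14*s + 12)/(4*s^2 - 18*s + 8)
2. series reduction of W1, W2, (W3+W4) -> (-s^2 + 14*s - 12)/(8*s^5 - 10*s^4 - 93*s^3 - 8*s^2 + 124*s - 48)
The result of step 2 is T(s) in lowest terms. Its denominator has leading coefficient 8; dividing the denominator through by 8 makes it monic.

Final answer: s^5 - 5*s^4/4 - 93*s^3/8 - s^2 + 31*s/2 - 6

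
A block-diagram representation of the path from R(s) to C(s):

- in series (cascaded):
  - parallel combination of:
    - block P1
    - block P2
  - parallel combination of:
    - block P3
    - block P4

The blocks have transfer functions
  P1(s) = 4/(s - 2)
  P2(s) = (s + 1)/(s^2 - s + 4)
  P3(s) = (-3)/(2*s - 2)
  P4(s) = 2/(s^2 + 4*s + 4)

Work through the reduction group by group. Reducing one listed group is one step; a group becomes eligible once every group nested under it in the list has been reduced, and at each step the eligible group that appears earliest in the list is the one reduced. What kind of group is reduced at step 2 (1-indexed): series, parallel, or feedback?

Step 1. parallel reduction of P1, P2
Step 2. reduce the parallel group P3, P4
Step 3. multiply (P1+P2), (P3+P4) (series)
Step 2 collapses a parallel group.

Answer: parallel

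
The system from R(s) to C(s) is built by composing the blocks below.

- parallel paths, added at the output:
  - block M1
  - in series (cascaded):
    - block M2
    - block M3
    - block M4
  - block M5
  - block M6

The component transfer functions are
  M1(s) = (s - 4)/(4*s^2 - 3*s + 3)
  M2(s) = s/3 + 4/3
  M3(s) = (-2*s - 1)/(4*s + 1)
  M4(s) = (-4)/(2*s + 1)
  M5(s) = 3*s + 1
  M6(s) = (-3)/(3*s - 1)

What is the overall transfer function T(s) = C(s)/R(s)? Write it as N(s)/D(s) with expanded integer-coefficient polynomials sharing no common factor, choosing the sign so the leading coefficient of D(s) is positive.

Step 1: multiply M2, M3, M4 (series) -> (4*s + 16)/(12*s + 3)
Step 2: sum the parallel branches M1, (M2*M3*M4), M5, M6: this yields T(s), and no further normalization is needed

Hence the answer: (432*s^5 - 168*s^4 + 227*s^3 - 130*s^2 + 81*s - 72)/(144*s^4 - 120*s^3 + 105*s^2 - 9)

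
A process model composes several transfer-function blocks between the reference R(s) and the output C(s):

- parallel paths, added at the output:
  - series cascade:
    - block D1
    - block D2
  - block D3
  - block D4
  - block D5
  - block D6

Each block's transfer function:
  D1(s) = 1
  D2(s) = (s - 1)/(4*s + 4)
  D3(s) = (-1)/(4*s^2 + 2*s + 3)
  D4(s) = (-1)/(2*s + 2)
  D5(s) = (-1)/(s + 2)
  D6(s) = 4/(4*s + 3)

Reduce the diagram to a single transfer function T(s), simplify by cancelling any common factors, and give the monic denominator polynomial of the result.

Answer: s^5 + 17*s^4/4 + 55*s^3/8 + 103*s^2/16 + 63*s/16 + 9/8

Working:
1. cascade D1, D2 -> (s - 1)/(4*s + 4)
2. sum the parallel branches (D1*D2), D3, D4, D5, D6 -> (16*s^5 + 4*s^4 - 34*s^3 - 69*s^2 - 85*s - 18)/(64*s^5 + 272*s^4 + 440*s^3 + 412*s^2 + 252*s + 72)
The result of step 2 is T(s) in lowest terms. Its denominator has leading coefficient 64; dividing the denominator through by 64 makes it monic.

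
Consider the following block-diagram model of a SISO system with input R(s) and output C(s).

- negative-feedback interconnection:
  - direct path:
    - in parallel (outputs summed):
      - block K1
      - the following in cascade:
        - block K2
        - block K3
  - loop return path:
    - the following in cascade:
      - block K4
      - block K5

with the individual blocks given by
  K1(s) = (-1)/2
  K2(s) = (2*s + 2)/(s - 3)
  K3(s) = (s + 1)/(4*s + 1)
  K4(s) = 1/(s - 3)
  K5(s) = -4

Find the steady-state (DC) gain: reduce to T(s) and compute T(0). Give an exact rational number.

Reducing step by step:

(1) reduce the series chain K2, K3 -> (2*s^2 + 4*s + 2)/(4*s^2 - 11*s - 3)
(2) parallel reduction of K1, (K2*K3) -> (19*s + 7)/(8*s^2 - 22*s - 6)
(3) cascade K4, K5 -> (-4)/(s - 3)
(4) feedback reduction of (K1+(K2*K3)), (K4*K5) -> (19*s^2 - 50*s - 21)/(8*s^3 - 46*s^2 - 16*s - 10)
Step 4 gives the overall T(s). Then T(0) = -21/(-10) = 21/10.

Answer: 21/10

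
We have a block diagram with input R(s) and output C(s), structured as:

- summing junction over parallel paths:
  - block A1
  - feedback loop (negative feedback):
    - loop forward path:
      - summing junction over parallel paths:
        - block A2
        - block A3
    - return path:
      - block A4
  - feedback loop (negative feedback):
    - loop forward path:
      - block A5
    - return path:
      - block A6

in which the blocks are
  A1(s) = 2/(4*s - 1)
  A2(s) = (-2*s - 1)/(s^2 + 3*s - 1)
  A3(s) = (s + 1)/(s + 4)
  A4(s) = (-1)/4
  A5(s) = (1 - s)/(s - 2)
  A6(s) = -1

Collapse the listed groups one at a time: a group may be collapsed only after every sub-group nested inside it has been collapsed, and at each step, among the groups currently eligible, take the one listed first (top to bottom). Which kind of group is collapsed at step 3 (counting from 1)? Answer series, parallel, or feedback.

Step 1 - combine A2, A3 in parallel
Step 2 - apply the feedback formula to (A2+A3), A4
Step 3 - feedback reduction of A5, A6
Step 4 - sum the parallel branches A1, [(A2+A3)/(1+(A2+A3)*A4)], [A5/(1+A5*A6)]
Step 3: feedback.

Therefore the answer is feedback.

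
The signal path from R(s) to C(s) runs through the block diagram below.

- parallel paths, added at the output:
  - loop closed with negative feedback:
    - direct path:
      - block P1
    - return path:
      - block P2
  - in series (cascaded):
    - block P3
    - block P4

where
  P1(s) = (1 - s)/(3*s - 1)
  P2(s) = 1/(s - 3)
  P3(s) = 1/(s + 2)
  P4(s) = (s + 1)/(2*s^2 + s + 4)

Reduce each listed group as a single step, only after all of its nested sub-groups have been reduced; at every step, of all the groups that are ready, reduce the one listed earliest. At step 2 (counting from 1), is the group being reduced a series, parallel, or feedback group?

[1] reduce the feedback loop with forward P1 and return P2
[2] cascade P3, P4
[3] combine [P1/(1+P1*P2)], (P3*P4) in parallel
So the answer for step 2 is series.

Final answer: series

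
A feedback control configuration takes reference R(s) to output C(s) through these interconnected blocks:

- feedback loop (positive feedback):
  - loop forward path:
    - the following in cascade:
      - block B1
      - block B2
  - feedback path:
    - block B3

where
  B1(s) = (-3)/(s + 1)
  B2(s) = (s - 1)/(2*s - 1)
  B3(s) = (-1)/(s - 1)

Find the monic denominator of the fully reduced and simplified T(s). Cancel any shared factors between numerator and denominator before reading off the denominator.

Reducing step by step:

[1] series reduction of B1, B2 gives (3 - 3*s)/(2*s^2 + s - 1)
[2] feedback reduction of (B1*B2), B3 gives (3 - 3*s)/(2*s^2 + s - 4)
That last expression is T(s), already simplified. Scaling its denominator by 1/2 (the reciprocal of the leading coefficient) yields the monic denominator.

Answer: s^2 + s/2 - 2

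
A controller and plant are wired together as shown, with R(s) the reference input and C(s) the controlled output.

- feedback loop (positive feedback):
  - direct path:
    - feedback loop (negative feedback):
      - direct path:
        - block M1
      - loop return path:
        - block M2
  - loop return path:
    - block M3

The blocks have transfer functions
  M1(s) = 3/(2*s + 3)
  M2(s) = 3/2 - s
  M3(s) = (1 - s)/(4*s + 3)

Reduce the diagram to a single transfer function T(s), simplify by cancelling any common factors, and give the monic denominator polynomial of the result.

[1] feedback reduction of M1, M2 -> (-6)/(2*s - 15)
[2] feedback reduction of [M1/(1+M1*M2)], M3 -> (-24*s - 18)/(8*s^2 - 60*s - 39)
T(s) is the step-2 result (common factors already cancelled). Leading coefficient of the denominator: 8. Divide through by 8 for the monic polynomial.

Hence the answer: s^2 - 15*s/2 - 39/8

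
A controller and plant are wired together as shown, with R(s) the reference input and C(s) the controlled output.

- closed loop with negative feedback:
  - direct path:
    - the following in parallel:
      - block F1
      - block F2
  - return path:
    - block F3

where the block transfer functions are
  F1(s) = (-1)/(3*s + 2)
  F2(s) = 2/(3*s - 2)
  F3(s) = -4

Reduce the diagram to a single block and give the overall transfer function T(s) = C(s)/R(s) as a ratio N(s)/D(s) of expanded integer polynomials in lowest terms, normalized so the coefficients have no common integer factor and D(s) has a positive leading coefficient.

Step 1 - combine F1, F2 in parallel, giving (3*s + 6)/(9*s^2 - 4)
Step 2 - collapse the loop ((F1+F2) forward, F3 return) - this is the overall T(s), already in the required normalized form

Final answer: (3*s + 6)/(9*s^2 - 12*s - 28)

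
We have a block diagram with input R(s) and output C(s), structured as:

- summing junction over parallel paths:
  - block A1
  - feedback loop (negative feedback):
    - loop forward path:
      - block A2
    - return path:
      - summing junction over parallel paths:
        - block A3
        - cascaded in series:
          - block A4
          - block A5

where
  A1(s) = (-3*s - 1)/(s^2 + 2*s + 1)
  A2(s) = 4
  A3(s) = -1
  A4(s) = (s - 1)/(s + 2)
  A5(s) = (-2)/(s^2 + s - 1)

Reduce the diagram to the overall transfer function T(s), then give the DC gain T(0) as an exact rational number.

The answer is -11/7.

Reasoning:
Step 1: cascade A4, A5, giving (2 - 2*s)/(s^3 + 3*s^2 + s - 2)
Step 2: add A3, (A4*A5) (parallel), giving (-s^3 - 3*s^2 - 3*s + 4)/(s^3 + 3*s^2 + s - 2)
Step 3: reduce the feedback loop with forward A2 and return (A3+(A4*A5)), giving (-4*s^3 - 12*s^2 - 4*s + 8)/(3*s^3 + 9*s^2 + 11*s - 14)
Step 4: combine A1, [A2/(1+A2*(A3+(A4*A5)))] in parallel, giving (-4*s^5 - 29*s^4 - 62*s^3 - 54*s^2 + 43*s + 22)/(3*s^5 + 15*s^4 + 32*s^3 + 17*s^2 - 17*s - 14)
That last expression is T(s); at s = 0 only the constant terms survive, so T(0) = 22/(-14) = -11/7.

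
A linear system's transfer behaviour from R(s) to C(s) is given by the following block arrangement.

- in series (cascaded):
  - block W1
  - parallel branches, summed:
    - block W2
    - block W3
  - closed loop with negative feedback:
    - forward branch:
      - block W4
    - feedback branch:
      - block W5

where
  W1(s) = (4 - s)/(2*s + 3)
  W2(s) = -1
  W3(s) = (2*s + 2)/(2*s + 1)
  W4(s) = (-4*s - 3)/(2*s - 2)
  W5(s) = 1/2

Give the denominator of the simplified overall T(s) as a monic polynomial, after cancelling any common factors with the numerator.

Step 1: add W2, W3 (parallel), giving 1/(2*s + 1)
Step 2: collapse the loop (W4 forward, W5 return), giving 8*s/7 + 6/7
Step 3: combine W1, (W2+W3), [W4/(1+W4*W5)] in series, giving (-8*s^2 + 26*s + 24)/(28*s^2 + 56*s + 21)
T(s) is the step-3 result (common factors already cancelled). Leading coefficient of the denominator: 28. Divide through by 28 for the monic polynomial.

Therefore the answer is s^2 + 2*s + 3/4.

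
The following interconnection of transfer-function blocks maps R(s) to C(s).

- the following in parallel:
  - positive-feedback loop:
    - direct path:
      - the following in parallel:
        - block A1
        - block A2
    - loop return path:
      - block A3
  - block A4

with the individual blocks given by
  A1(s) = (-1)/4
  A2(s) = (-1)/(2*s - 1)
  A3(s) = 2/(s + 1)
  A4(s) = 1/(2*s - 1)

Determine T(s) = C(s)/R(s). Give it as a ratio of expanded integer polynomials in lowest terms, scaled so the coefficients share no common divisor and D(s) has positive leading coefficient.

Reducing step by step:

[1] sum the parallel branches A1, A2 -> (-2*s - 3)/(8*s - 4)
[2] close the feedback loop around (A1+A2), A3 -> (-2*s^2 - 5*s - 3)/(8*s^2 + 8*s + 2)
[3] sum the parallel branches [(A1+A2)/(1-(A1+A2)*A3)], A4, giving the overall T(s)

Answer: (-4*s^3 + 7*s + 5)/(16*s^3 + 8*s^2 - 4*s - 2)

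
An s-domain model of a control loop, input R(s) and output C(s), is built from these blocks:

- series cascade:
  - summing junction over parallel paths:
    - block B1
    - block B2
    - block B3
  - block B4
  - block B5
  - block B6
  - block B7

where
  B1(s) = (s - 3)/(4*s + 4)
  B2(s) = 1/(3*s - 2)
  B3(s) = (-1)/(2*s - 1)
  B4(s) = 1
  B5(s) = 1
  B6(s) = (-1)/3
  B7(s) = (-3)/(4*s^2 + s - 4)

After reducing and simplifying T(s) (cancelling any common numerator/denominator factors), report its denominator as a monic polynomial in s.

(1) reduce the parallel group B1, B2, B3; result (6*s^3 - 29*s^2 + 23*s - 2)/(24*s^3 - 4*s^2 - 20*s + 8)
(2) reduce the series chain (B1+B2+B3), B4, B5, B6, B7; result (6*s^3 - 29*s^2 + 23*s - 2)/(96*s^5 + 8*s^4 - 180*s^3 + 28*s^2 + 88*s - 32)
The result of step 2 is T(s) in lowest terms. Its denominator has leading coefficient 96; dividing the denominator through by 96 makes it monic.

Therefore the answer is s^5 + s^4/12 - 15*s^3/8 + 7*s^2/24 + 11*s/12 - 1/3.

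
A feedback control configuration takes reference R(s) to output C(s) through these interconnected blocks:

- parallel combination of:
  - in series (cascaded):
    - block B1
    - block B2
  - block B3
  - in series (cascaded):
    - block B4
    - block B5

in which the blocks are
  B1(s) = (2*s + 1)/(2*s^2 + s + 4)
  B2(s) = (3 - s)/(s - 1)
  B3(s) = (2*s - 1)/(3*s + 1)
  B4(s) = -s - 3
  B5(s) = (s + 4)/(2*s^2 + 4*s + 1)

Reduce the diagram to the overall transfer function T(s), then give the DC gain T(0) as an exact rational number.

1. reduce the series chain B1, B2 = (-2*s^2 + 5*s + 3)/(2*s^3 - s^2 + 3*s - 4)
2. reduce the series chain B4, B5 = (-s^2 - 7*s - 12)/(2*s^2 + 4*s + 1)
3. parallel reduction of (B1*B2), B3, (B4*B5) = (2*s^6 - 45*s^5 - 69*s^4 + 41*s^3 + 17*s^2 + 167*s + 55)/(12*s^6 + 22*s^5 + 18*s^4 + 13*s^3 - 36*s^2 - 25*s - 4)
Evaluating the step-3 result (the overall T(s)) at s = 0 gives T(0) = 55/(-4) = -55/4.

Therefore the answer is -55/4.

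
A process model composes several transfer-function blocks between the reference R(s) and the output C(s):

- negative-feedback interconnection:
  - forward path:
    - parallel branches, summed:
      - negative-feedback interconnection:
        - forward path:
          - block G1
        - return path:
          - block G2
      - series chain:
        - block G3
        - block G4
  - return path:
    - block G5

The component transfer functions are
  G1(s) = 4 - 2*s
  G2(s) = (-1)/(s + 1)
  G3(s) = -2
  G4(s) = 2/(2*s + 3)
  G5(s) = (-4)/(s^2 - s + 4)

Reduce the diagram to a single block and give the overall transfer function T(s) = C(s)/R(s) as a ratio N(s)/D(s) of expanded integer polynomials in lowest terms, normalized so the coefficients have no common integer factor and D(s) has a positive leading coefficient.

Answer: (-4*s^5 + 2*s^4 - 12*s^3 + 14*s^2 - 16*s + 96)/(6*s^4 + 13*s^3 + 20*s^2 + 13*s - 132)

Working:
Step 1 - reduce the feedback loop with forward G1 and return G2 gives (-2*s^2 + 2*s + 4)/(3*s - 3)
Step 2 - reduce the series chain G3, G4 gives (-4)/(2*s + 3)
Step 3 - combine [G1/(1+G1*G2)], (G3*G4) in parallel gives (-4*s^3 - 2*s^2 + 2*s + 24)/(6*s^2 + 3*s - 9)
Step 4 - collapse the loop (([G1/(1+G1*G2)]+(G3*G4)) forward, G5 return): this yields T(s), and no further normalization is needed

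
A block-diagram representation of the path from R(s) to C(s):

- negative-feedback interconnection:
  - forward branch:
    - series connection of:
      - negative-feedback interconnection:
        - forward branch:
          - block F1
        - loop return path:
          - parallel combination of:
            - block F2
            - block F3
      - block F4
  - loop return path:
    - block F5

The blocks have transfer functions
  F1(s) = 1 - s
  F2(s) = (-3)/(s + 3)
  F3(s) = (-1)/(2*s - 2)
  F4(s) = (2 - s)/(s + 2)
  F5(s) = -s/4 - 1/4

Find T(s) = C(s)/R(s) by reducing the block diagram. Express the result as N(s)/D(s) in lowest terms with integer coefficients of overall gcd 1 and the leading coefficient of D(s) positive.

Answer: (-4*s^3 + 28*s - 24)/(s^4 + s^3 - 25*s^2 - 43*s - 6)

Working:
(1) parallel reduction of F2, F3, giving (3 - 7*s)/(2*s^2 + 4*s - 6)
(2) feedback reduction of F1, (F2+F3), giving (-2*s^2 - 4*s + 6)/(9*s + 3)
(3) reduce the series chain [F1/(1+F1*(F2+F3))], F4, giving (2*s^3 - 14*s + 12)/(9*s^2 + 21*s + 6)
(4) close the feedback loop around ([F1/(1+F1*(F2+F3))]*F4), F5 - this is the overall T(s), already in the required normalized form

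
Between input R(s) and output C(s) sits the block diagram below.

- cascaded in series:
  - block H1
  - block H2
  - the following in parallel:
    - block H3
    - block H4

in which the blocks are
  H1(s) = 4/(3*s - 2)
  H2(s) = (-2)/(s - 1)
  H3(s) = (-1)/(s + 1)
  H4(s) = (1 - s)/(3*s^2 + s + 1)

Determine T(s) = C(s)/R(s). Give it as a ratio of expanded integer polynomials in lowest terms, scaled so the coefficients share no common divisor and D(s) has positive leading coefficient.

First reduce the diagram to T(s).

(1) parallel reduction of H3, H4, giving (-4*s^2 - s)/(3*s^3 + 4*s^2 + 2*s + 1)
(2) multiply H1, H2, (H3+H4) (series): this yields T(s), and no further normalization is needed

Answer: (32*s^2 + 8*s)/(9*s^5 - 3*s^4 - 8*s^3 + s^2 - s + 2)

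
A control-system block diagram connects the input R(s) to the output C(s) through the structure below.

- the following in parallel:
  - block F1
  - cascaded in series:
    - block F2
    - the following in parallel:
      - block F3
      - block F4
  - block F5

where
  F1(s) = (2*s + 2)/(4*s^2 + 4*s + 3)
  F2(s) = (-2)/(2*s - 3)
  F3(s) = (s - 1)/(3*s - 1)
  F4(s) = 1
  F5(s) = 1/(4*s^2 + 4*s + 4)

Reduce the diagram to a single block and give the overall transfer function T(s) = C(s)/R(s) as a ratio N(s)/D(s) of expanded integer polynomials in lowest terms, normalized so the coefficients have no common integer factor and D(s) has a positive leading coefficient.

Step 1: reduce the parallel group F3, F4 = (4*s - 2)/(3*s - 1)
Step 2: combine F2, (F3+F4) in series = (4 - 8*s)/(6*s^2 - 11*s + 3)
Step 3: combine F1, (F2*(F3+F4)), F5 in parallel, which is the overall transfer function T(s) = C(s)/R(s) in lowest terms

Answer: (-80*s^5 - 160*s^4 - 300*s^3 - 142*s^2 - 45*s + 81)/(96*s^6 + 16*s^5 - 40*s^4 - 220*s^3 - 104*s^2 - 48*s + 36)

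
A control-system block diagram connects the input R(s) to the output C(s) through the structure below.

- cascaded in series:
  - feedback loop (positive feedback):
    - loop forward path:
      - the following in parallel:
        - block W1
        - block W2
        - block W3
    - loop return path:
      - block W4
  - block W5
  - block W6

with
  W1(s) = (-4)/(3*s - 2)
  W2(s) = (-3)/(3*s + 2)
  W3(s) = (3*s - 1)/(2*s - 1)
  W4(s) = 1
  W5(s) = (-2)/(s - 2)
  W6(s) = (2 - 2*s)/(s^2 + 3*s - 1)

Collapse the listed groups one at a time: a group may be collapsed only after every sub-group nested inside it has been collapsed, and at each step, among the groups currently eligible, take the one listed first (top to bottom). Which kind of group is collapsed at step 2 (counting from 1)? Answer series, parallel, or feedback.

(1) parallel reduction of W1, W2, W3
(2) collapse the loop ((W1+W2+W3) forward, W4 return)
(3) multiply [(W1+W2+W3)/(1-(W1+W2+W3)*W4)], W5, W6 (series)
Step 2 collapses a feedback group.

Hence the answer: feedback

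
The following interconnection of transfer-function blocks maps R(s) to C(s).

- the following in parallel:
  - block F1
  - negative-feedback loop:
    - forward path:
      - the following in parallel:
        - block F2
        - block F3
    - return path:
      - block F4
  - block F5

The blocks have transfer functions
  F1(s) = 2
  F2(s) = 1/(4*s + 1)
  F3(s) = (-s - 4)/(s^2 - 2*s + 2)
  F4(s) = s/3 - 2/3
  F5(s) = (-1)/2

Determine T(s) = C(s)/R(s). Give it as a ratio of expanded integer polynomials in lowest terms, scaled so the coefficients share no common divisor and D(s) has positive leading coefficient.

Step 1 - sum the parallel branches F2, F3; result (-3*s^2 - 19*s - 2)/(4*s^3 - 7*s^2 + 6*s + 2)
Step 2 - reduce the feedback loop with forward (F2+F3) and return F4; result (-9*s^2 - 57*s - 6)/(9*s^3 - 34*s^2 + 54*s + 10)
Step 3 - add F1, [(F2+F3)/(1+(F2+F3)*F4)], F5 (parallel), which is the overall transfer function T(s) = C(s)/R(s) in lowest terms

Therefore the answer is (27*s^3 - 120*s^2 + 48*s + 18)/(18*s^3 - 68*s^2 + 108*s + 20).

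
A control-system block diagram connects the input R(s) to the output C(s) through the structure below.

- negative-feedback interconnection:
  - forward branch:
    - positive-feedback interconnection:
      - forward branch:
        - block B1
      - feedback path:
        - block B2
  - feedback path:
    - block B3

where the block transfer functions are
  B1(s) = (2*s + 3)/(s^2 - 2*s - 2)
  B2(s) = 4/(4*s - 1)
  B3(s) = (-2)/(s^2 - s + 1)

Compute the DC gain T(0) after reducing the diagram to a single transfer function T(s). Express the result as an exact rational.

[1] feedback reduction of B1, B2; result (8*s^2 + 10*s - 3)/(4*s^3 - 9*s^2 - 14*s - 10)
[2] feedback reduction of [B1/(1-B1*B2)], B3; result (8*s^4 + 2*s^3 - 5*s^2 + 13*s - 3)/(4*s^5 - 13*s^4 - s^3 - 21*s^2 - 24*s - 4)
The step-2 result is T(s). Setting s = 0: T(0) = -3/(-4) = 3/4.

Therefore the answer is 3/4.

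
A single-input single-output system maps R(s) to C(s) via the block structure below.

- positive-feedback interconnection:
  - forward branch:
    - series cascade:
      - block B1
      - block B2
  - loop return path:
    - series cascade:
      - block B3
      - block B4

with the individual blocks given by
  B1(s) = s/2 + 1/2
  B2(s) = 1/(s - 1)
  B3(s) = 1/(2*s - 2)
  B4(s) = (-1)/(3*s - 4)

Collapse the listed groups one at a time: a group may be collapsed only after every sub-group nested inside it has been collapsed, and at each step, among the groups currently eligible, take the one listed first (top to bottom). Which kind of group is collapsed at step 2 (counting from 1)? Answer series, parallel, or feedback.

Answer: series

Working:
Step 1: series reduction of B1, B2
Step 2: combine B3, B4 in series
Step 3: apply the feedback formula to (B1*B2), (B3*B4)
The group at step 2 is a series group.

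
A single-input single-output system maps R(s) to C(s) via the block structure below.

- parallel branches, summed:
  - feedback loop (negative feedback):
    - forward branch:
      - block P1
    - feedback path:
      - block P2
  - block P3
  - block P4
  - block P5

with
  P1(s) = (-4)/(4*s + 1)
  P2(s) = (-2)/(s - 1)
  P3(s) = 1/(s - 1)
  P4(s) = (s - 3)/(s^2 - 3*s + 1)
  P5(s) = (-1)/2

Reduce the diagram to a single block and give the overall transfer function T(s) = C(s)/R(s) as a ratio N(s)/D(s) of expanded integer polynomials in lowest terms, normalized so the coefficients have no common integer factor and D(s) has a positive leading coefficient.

Step 1. feedback reduction of P1, P2 -> (4 - 4*s)/(4*s^2 - 3*s + 7)
Step 2. sum the parallel branches [P1/(1+P1*P2)], P3, P4, P5; the result is T(s) itself (integer coefficients, no common factor, positive leading denominator coefficient)

Answer: (-4*s^5 + 27*s^4 - 63*s^3 + 82*s^2 - 113*s + 55)/(8*s^5 - 38*s^4 + 70*s^3 - 88*s^2 + 62*s - 14)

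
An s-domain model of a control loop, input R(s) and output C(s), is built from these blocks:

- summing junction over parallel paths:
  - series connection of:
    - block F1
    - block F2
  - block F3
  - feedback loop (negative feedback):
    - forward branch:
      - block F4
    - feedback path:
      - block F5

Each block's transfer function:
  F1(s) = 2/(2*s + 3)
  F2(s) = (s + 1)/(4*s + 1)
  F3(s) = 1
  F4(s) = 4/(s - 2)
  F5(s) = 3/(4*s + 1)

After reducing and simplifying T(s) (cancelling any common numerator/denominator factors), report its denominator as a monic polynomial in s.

(1) series reduction of F1, F2; result (2*s + 2)/(8*s^2 + 14*s + 3)
(2) apply the feedback formula to F4, F5; result (16*s + 4)/(4*s^2 - 7*s + 10)
(3) combine (F1*F2), F3, [F4/(1+F4*F5)] in parallel; result (32*s^4 + 136*s^3 + 244*s^2 + 229*s + 62)/(32*s^4 - 6*s^2 + 119*s + 30)
The result of step 3 is T(s) in lowest terms. Its denominator has leading coefficient 32; dividing the denominator through by 32 makes it monic.

Hence the answer: s^4 - 3*s^2/16 + 119*s/32 + 15/16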